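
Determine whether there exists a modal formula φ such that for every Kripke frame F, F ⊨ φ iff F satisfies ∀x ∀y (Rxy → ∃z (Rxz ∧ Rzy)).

Yes, by □□q → □q

This is a Sahlqvist condition; the C4 axiom □□q → □q defines it.
Suppose □□q→□q is valid. Take Rxy and set V(q)={w : xR²w}. Then □□q at x, so □q at x, so q at y, i.e. ∃z(Rxz∧Rzy).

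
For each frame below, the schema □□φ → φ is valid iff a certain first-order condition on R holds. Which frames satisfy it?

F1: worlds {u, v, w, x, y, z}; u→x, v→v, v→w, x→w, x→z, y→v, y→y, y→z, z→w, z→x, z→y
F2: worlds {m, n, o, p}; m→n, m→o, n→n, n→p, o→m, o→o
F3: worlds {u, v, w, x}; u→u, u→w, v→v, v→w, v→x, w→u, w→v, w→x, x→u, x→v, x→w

F3

Frame correspondent (Sahlqvist): ∀x ∃w (xR²w ∧ x = w) — i.e. a generalized confluence (Geach) condition.
F1: fails — at u but no t with uR²t and u=t.
F2: fails — at p but no w with pR²w and p=w.
F3: holds.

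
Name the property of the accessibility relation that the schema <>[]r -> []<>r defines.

This is the .2 axiom.
Its frame correspondent is convergence — forall x forall y forall z (Rxy & Rxz -> exists w (Ryw & Rzw)).

Convergence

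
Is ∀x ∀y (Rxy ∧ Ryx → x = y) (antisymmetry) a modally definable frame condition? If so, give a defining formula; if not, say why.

No

If a class were modally definable it would be closed under surjective bounded morphisms (Goldblatt–Thomason).
The 6-cycle (worlds 0,1,2,3,4,5 with 0→1→2→3→4→5→0) is antisymmetric. Sending even-indexed worlds to a and odd-indexed worlds to b is a surjective bounded morphism onto the two-world frame with a↔b, which is not antisymmetric.
So no modal formula (or set of formulas) defines exactly the antisymmetric frames.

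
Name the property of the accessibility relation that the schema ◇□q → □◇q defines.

Convergence

This schema is the .2 axiom.
It corresponds to convergence: ∀x ∀y ∀z (Rxy ∧ Rxz → ∃w (Ryw ∧ Rzw)).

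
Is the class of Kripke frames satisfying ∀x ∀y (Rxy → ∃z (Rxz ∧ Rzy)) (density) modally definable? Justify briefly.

Yes: it is density, defined by the C4 schema □□r → □r.

Definable; □□r → □r defines it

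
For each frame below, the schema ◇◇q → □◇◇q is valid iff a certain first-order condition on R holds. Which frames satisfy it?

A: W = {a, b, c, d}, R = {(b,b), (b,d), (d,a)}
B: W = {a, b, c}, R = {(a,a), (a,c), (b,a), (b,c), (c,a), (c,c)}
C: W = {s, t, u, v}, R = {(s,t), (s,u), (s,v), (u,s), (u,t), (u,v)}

B

The schema corresponds to a generalized confluence (Geach) condition: ∀x ∀y ∀z ((xR²y ∧ xRz) → ∃w (y = w ∧ zR²w)).
A: fails — bR²a, bRd but no w with a=w and dR²w.
B: ✓.
C: fails — sR²s, sRt but no w with s=w and tR²w.
Valid on: B.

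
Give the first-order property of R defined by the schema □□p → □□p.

This is a Sahlqvist (Geach-type) schema ◇^0□^2p → □^2◇^0p.
Minimal-valuation argument: fix x; take any y with xR^0y and any z with xR^2z. Set V(p) to the set of worlds R-reachable from y in exactly 2 steps. Then □^2p holds at y, so the antecedent holds at x; validity forces ◇^0p at z, giving a w with zR^0w and yR^2w.
First-order correspondent: ∀x ∀z (xR²z → ∃w (xR²w ∧ z = w)).

∀x ∀z (xR²z → ∃w (xR²w ∧ z = w))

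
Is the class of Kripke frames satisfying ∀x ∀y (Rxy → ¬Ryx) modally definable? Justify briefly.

Not modally definable

Any modally definable frame class is closed under surjective bounded morphisms.
The 4-cycle (worlds w0,w1,w2,w3 with w0→w1→w2→w3→w0) is asymmetric. Mapping every world to a single reflexive point • is a surjective bounded morphism, and the reflexive point is not asymmetric (R•• but asymmetry requires ¬R••).
So no modal formula (or set of formulas) defines exactly the asymmetric frames.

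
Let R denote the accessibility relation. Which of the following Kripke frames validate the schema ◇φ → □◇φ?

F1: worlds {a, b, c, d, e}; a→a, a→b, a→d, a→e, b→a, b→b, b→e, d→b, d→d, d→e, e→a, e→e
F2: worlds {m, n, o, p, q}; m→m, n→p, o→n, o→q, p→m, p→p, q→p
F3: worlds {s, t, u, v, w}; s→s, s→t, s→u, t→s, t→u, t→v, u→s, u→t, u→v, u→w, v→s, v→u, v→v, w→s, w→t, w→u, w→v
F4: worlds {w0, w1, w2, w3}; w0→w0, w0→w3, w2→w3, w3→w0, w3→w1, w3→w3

The schema corresponds to the Euclidean property: ∀x ∀y ∀z (Rxy ∧ Rxz → Ryz).
F1: fails — Rab and Rad but not Rbd.
F2: fails — Ron and Ron but not Rnn.
F3: fails — Rsu and Rsu but not Ruu.
F4: fails — Rw3w1 and Rw3w1 but not Rw1w1.
Valid on no frame.

none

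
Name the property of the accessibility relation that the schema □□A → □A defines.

density: ∀x ∀y (Rxy → ∃z (Rxz ∧ Rzy))

This is the C4 axiom.
It corresponds to density: ∀x ∀y (Rxy → ∃z (Rxz ∧ Rzy)).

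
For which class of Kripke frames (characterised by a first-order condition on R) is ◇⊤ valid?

seriality: ∀x ∃y Rxy

This schema is equivalent to the D axiom □p → ◇p.
It corresponds to seriality: ∀x ∃y Rxy.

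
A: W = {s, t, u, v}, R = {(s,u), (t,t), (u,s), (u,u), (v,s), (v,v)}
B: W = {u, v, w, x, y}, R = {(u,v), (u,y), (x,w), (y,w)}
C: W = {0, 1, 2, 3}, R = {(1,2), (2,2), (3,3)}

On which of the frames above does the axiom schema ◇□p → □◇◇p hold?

A, C

The schema corresponds to a generalized confluence (Geach) condition: ∀x ∀y ∀z ((xRy ∧ xRz) → ∃w (yRw ∧ zR²w)).
A: ✓.
B: fails — uRv, uRv but no t with vRt and vR²t.
C: ✓.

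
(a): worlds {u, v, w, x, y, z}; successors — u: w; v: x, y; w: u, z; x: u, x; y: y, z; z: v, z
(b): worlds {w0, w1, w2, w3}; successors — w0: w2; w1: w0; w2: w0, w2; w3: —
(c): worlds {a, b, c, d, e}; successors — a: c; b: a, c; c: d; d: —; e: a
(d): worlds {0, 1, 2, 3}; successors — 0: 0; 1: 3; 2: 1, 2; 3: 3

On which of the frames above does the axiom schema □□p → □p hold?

The schema corresponds to density: ∀x ∀y (Rxy → ∃z (Rxz ∧ Rzy)).
(a): fails — Rwu but no t with Rwt and Rtu.
(b): fails — Rw1w0 but no z with Rw1z and Rzw0.
(c): fails — Rcd but no z with Rcz and Rzd.
(d): holds.

(d)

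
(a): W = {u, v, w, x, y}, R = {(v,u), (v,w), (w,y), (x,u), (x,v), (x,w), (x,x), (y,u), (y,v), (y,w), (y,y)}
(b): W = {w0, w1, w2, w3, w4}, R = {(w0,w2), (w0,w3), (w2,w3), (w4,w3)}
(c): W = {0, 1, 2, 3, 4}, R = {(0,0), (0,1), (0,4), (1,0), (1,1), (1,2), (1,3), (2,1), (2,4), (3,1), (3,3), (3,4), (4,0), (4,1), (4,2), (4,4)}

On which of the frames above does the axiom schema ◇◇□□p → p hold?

The schema corresponds to a generalized confluence (Geach) condition: ∀x ∀y (xR²y → ∃w (yR²w ∧ x = w)).
(a): fails — wR²u but no t with uR²t and w=t.
(b): fails — w0R²w3 but no w with w3R²w and w0=w.
(c): condition met.
Valid on: (c).

(c)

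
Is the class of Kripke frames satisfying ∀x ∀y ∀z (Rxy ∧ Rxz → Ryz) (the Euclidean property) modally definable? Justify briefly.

Yes: it is the Euclidean property, defined by the 5 schema ◇q → □◇q.

Definable; ◇q → □◇q defines it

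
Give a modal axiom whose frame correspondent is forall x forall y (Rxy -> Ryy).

□(□q → q)

This is shift-reflexivity; the standard corresponding axiom is T□: □(□q → q).
Suppose □(□q→q) is valid. Take Rxy and set V(q)={w : Ryw}. Then at y, □q holds; since □(□q→q) at x, □q→q at y, so q at y, i.e. Ryy.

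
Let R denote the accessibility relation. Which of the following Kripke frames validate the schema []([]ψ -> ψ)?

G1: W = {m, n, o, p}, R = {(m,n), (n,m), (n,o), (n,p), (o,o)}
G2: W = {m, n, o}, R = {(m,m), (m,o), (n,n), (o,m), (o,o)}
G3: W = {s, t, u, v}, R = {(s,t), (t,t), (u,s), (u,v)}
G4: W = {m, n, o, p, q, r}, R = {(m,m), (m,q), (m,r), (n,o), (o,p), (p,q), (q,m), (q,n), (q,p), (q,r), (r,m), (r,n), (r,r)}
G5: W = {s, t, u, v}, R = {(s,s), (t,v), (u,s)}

Frame correspondent (Sahlqvist): forall x forall y (Rxy -> Ryy) — i.e. shift-reflexivity.
G1: fails — Rnm but not Rmm.
G2: ✓.
G3: fails — Ruv but not Rvv.
G4: fails — Rop but not Rpp.
G5: fails — Rtv but not Rvv.

G2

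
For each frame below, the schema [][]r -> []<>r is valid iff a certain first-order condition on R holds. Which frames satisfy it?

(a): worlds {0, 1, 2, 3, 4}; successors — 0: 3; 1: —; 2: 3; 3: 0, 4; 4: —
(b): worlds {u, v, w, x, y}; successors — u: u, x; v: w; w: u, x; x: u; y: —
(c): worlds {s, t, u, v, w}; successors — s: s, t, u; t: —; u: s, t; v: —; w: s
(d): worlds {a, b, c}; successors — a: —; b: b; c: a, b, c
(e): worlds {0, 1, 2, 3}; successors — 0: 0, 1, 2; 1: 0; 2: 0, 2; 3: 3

(b), (e)

The schema corresponds to a generalized confluence (Geach) condition: forall x forall z (xRz -> exists w (x R^2 w & zRw)).
(a): fails — 3R4 but no w with 3R²w and 4Rw.
(b): holds.
(c): fails — sRt but no w* with sR²w* and tRw*.
(d): fails — cRa but no w with cR²w and aRw.
(e): holds.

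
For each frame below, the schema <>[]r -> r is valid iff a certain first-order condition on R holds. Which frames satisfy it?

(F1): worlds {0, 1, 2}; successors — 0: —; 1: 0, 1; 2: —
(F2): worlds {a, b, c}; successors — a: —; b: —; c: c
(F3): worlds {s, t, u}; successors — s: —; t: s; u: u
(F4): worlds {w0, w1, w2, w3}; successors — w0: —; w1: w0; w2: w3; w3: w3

Frame correspondent (Sahlqvist): forall x forall y (Rxy -> Ryx) — i.e. symmetry.
(F1): fails — R10 but not R01.
(F2): condition met.
(F3): fails — Rts but not Rst.
(F4): fails — Rw1w0 but not Rw0w1.
Valid on: (F2).

(F2)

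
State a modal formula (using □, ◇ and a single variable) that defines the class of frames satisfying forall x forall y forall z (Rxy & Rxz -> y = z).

A defining formula is ◇ψ → □ψ (the CD axiom).
Suppose ◇ψ→□ψ is valid. Take Rxy, Rxz and set V(ψ)={y}. Then ◇ψ at x, so □ψ at x, so ψ at z, i.e. z=y.

◇ψ → □ψ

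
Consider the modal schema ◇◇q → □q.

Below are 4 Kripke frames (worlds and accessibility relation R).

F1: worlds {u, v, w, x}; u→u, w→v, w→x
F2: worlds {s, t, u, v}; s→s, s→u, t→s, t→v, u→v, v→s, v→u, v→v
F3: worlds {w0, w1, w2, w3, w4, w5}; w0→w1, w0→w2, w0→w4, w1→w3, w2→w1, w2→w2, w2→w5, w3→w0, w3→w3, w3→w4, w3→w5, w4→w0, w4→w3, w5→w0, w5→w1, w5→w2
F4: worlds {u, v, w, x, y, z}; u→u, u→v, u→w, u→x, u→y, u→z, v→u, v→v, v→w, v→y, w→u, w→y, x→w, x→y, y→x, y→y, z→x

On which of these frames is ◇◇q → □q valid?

F1

This is the axiom for a generalized confluence (Geach) condition; its first-order frame correspondent is ∀x ∀y ∀z ((xR²y ∧ xRz) → ∃w (y = w ∧ z = w)).
F1: condition met.
F2: fails — sR²s, sRu but s ≠ u.
F3: fails — w0R²w0, w0Rw1 but w0 ≠ w1.
F4: fails — uR²u, uRv but u ≠ v.
Valid on: F1.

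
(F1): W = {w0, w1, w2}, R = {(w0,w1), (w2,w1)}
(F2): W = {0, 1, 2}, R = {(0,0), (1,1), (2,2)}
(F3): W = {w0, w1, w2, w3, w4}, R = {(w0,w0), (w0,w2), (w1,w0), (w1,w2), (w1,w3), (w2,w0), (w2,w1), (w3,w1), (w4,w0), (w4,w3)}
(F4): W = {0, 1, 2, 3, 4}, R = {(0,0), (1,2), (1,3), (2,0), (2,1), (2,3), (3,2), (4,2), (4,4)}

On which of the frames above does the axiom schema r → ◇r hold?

The schema corresponds to reflexivity: ∀x Rxx.
(F1): fails — world w0 does not see itself.
(F2): condition met.
(F3): fails — world w1 does not see itself.
(F4): fails — world 1 does not see itself.

(F2)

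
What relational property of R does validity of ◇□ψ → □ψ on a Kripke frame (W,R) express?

Replacing ψ by ¬ψ and contraposing gives the equivalent schema ◇ψ → □◇ψ.
Suppose ◇ψ→□◇ψ is valid. Take Rxy, Rxz and set V(ψ)={y}. Then ◇ψ at x, so □◇ψ at x, so ◇ψ at z, so some w with Rzw has ψ; w=y, i.e. Rzy. By symmetry of the argument, Ryz.
Conversely, on a frame with the Euclidean property the schema holds at every world under every valuation.
So the correspondent is the Euclidean property.

the Euclidean property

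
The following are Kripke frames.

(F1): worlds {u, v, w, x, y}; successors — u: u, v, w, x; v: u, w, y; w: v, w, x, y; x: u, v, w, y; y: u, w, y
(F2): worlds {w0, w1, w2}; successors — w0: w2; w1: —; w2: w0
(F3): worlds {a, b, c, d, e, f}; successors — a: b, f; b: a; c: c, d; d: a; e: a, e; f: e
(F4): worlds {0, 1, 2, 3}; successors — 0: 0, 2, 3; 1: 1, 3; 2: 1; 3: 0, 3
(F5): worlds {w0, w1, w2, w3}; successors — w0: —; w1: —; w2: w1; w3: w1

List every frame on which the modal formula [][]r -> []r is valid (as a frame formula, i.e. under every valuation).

This is the axiom for density; its first-order frame correspondent is forall x forall y (Rxy -> exists z (Rxz & Rzy)).
(F1): holds.
(F2): fails — Rw0w2 but no z with Rw0z and Rzw2.
(F3): fails — Rab but no z with Raz and Rzb.
(F4): holds.
(F5): fails — Rw3w1 but no z with Rw3z and Rzw1.

(F1), (F4)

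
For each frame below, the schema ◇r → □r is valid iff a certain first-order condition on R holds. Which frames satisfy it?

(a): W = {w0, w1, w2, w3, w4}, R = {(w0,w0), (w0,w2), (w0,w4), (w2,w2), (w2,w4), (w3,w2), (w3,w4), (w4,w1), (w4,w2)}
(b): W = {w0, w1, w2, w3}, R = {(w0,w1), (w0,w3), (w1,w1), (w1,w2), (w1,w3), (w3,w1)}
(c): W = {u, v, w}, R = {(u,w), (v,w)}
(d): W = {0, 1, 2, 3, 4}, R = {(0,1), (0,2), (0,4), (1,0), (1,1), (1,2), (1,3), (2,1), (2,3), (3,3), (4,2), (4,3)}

Frame correspondent (Sahlqvist): ∀x ∀y ∀z (Rxy ∧ Rxz → y = z) — i.e. partial functionality.
(a): fails — w0 sees both w0 and w2.
(b): fails — w0 sees both w1 and w3.
(c): condition met.
(d): fails — 0 sees both 1 and 2.
Valid on: (c).

(c)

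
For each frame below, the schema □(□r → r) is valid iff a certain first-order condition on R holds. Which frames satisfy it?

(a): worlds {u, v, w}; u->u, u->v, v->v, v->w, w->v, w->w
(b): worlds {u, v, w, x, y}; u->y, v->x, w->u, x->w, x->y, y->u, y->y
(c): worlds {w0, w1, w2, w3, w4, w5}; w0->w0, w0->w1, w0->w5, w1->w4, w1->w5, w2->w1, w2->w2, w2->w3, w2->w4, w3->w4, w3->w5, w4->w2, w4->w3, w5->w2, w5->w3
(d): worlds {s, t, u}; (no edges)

The schema corresponds to shift-reflexivity: ∀x ∀y (Rxy → Ryy).
(a): ✓.
(b): fails — Rxw but not Rww.
(c): fails — Rw1w5 but not Rw5w5.
(d): ✓.

(a), (d)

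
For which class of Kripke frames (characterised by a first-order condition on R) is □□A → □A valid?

This schema is the C4 axiom.
Its frame correspondent is density — ∀x ∀y (Rxy → ∃z (Rxz ∧ Rzy)).

Density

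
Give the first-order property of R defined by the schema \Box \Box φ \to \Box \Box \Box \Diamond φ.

\forall x \forall z (x R^3 z \to \exists w (x R^2 w \wedge zRw))

This is a Sahlqvist (Geach-type) schema ◇^0□^2φ → □^3◇^1φ.
Minimal-valuation argument: fix x; take any y with xR^0y and any z with xR^3z. Set V(φ) to the set of worlds R-reachable from y in exactly 2 steps. Then □^2φ holds at y, so the antecedent holds at x; validity forces ◇^1φ at z, giving a w with zR^1w and yR^2w.
First-order correspondent: \forall x \forall z (x R^3 z \to \exists w (x R^2 w \wedge zRw)).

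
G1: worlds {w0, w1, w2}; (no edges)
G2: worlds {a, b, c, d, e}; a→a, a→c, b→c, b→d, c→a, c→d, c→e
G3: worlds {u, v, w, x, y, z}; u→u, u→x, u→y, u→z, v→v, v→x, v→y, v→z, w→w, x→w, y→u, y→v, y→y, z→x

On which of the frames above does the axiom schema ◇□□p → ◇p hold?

G1

This is the axiom for a generalized confluence (Geach) condition; its first-order frame correspondent is ∀x ∀y (xRy → ∃w (yR²w ∧ xRw)).
G1: condition met.
G2: fails — bRd but no w with dR²w and bRw.
G3: fails — uRx but no t with xR²t and uRt.
Valid on: G1.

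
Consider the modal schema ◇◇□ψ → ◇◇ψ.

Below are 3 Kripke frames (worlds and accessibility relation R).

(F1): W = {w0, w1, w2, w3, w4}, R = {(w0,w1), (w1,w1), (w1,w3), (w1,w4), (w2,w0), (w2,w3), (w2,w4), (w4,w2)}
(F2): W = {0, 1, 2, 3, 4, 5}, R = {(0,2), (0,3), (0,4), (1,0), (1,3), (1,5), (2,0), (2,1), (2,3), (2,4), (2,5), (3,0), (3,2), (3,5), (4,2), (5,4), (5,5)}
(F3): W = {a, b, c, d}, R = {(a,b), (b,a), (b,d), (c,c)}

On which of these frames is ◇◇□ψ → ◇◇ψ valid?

This is the axiom for a generalized confluence (Geach) condition; its first-order frame correspondent is ∀x ∀y (xR²y → ∃w (yRw ∧ xR²w)).
(F1): fails — w0R²w3 but no w with w3Rw and w0R²w.
(F2): fails — 4R²4 but no w with 4Rw and 4R²w.
(F3): fails — aR²a but no w with aRw and aR²w.

none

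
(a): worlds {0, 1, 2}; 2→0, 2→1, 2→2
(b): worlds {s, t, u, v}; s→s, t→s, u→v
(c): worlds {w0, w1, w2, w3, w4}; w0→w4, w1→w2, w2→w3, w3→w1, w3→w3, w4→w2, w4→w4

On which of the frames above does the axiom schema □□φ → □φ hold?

The schema corresponds to density: ∀x ∀y (Rxy → ∃z (Rxz ∧ Rzy)).
(a): satisfies the condition.
(b): fails — Ruv but no z with Ruz and Rzv.
(c): fails — Rw1w2 but no z with Rw1z and Rzw2.

(a)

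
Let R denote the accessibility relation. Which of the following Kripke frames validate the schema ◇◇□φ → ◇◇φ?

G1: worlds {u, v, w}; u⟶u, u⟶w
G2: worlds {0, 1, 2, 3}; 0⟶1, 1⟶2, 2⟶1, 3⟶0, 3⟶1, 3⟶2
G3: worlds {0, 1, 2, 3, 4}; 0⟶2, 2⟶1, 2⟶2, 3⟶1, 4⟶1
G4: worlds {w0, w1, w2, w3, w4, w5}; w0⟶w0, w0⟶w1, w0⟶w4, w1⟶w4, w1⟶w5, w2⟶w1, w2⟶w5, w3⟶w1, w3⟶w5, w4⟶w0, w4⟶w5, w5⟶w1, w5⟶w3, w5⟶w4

G4

This is the axiom for a generalized confluence (Geach) condition; its first-order frame correspondent is ∀x ∀y (xR²y → ∃w (yRw ∧ xR²w)).
G1: fails — uR²w but no t with wRt and uR²t.
G2: fails — 0R²2 but no w with 2Rw and 0R²w.
G3: fails — 0R²1 but no w with 1Rw and 0R²w.
G4: holds.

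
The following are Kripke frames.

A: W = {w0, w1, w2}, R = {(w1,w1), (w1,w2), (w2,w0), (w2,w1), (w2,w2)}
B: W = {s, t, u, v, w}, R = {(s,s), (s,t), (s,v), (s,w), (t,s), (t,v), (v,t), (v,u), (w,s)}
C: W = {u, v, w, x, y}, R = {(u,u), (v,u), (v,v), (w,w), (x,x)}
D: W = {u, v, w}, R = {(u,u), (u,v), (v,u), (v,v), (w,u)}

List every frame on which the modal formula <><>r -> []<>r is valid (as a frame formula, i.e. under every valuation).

D

This is the axiom for a generalized confluence (Geach) condition; its first-order frame correspondent is forall x forall y forall z ((x R^2 y & xRz) -> exists w (y = w & zRw)).
A: fails — w1R²w0, w1Rw1 but no w with w0=w and w1Rw.
B: fails — sR²s, sRv but no w* with s=w* and vRw*.
C: fails — vR²v, vRu but no t with v=t and uRt.
D: ✓.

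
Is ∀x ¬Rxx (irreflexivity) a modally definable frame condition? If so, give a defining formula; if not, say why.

Modal frame validity is preserved under surjective bounded morphisms.
The 5-cycle (worlds s,t,u,v,w with s→t→u→v→w→s) is irreflexive, and the map sending every world to a single reflexive point • is a surjective bounded morphism (forth: every edge maps to (•,•); back: every world has a successor). So any modal formula valid on the 5-cycle is also valid on the reflexive point, which is not irreflexive.
So the class is not modally definable.

Not modally definable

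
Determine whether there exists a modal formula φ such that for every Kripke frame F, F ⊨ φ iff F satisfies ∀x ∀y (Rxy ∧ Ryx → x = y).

Not definable by any modal formula

Modal frame validity is preserved under surjective bounded morphisms.
The 8-cycle (worlds w0,w1,w2,w3,w4,w5,w6,w7 with w0→w1→w2→w3→w4→w5→w6→w7→w0) is antisymmetric. Sending even-indexed worlds to • and odd-indexed worlds to ∘ is a surjective bounded morphism onto the two-world frame with •↔∘, which is not antisymmetric.
Hence antisymmetry is not modally definable.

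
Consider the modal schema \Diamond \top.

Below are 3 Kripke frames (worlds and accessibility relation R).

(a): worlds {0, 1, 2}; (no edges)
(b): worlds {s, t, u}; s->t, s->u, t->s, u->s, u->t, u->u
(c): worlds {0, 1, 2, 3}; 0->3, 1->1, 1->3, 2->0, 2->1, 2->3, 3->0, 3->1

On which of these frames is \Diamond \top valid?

This is the axiom for seriality; its first-order frame correspondent is \forall x \exists y Rxy.
(a): fails — world 0 has no successor.
(b): condition met.
(c): condition met.
Valid on: (b), (c).

(b), (c)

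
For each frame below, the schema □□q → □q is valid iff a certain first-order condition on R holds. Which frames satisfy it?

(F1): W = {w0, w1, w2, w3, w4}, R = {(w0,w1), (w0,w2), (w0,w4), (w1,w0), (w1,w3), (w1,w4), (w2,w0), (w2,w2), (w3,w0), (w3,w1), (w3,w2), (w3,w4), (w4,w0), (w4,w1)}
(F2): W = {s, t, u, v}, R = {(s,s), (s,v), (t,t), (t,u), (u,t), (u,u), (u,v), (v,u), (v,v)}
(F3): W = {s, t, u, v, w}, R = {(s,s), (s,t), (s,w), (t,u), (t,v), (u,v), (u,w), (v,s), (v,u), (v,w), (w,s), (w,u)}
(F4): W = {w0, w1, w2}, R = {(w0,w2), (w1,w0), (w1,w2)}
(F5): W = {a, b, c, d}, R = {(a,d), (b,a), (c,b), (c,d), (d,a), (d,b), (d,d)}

(F2)

This is the axiom for density; its first-order frame correspondent is ∀x ∀y (Rxy → ∃z (Rxz ∧ Rzy)).
(F1): fails — Rw1w3 but no z with Rw1z and Rzw3.
(F2): holds.
(F3): fails — Ruv but no z with Ruz and Rzv.
(F4): fails — Rw0w2 but no z with Rw0z and Rzw2.
(F5): fails — Rba but no z with Rbz and Rza.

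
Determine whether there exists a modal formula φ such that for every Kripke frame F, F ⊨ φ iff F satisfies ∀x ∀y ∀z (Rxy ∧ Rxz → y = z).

Definable; ◇p → □p defines it

This is a Sahlqvist condition; the CD axiom ◇p → □p defines it.
Suppose ◇p→□p is valid. Take Rxy, Rxz and set V(p)={y}. Then ◇p at x, so □p at x, so p at z, i.e. z=y.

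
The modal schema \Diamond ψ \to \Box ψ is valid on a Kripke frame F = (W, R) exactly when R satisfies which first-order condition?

Suppose ◇ψ→□ψ is valid. Take Rxy, Rxz and set V(ψ)={y}. Then ◇ψ at x, so □ψ at x, so ψ at z, i.e. z=y.

Partial functionality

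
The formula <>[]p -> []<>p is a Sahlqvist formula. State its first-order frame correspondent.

Suppose ◇□p→□◇p is valid. Take Rxy, Rxz and set V(p)={w : Ryw}. Then □p at y so ◇□p at x, so □◇p at x, so ◇p at z, giving w with Rzw and Ryw.
Conversely, on a frame with convergence the schema holds at every world under every valuation.
Frame condition: forall x forall y forall z (Rxy & Rxz -> exists w (Ryw & Rzw)).

convergence: forall x forall y forall z (Rxy & Rxz -> exists w (Ryw & Rzw))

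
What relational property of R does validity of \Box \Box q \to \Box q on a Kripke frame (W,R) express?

This schema is the C4 axiom.
Its frame correspondent is density — \forall x \forall y (Rxy \to \exists z (Rxz \wedge Rzy)).

density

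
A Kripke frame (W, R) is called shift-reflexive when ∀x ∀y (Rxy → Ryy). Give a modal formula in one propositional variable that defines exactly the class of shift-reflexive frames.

This is shift-reflexivity; the standard corresponding axiom is T□: □(□p → p).

□(□p → p)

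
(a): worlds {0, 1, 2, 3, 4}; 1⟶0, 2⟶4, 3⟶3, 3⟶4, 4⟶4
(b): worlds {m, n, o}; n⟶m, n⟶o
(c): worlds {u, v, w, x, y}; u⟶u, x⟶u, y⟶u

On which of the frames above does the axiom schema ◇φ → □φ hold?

Frame correspondent (Sahlqvist): ∀x ∀y ∀z (Rxy ∧ Rxz → y = z) — i.e. partial functionality.
(a): fails — 3 sees both 3 and 4.
(b): fails — n sees both m and o.
(c): holds.
Valid on: (c).

(c)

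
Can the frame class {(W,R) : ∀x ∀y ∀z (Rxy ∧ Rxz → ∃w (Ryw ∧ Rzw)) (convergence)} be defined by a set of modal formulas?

This is a Sahlqvist condition; the .2 axiom ◇□r → □◇r defines it.
Suppose ◇□r→□◇r is valid. Take Rxy, Rxz and set V(r)={w : Ryw}. Then □r at y so ◇□r at x, so □◇r at x, so ◇r at z, giving w with Rzw and Ryw.

Definable; ◇□r → □◇r defines it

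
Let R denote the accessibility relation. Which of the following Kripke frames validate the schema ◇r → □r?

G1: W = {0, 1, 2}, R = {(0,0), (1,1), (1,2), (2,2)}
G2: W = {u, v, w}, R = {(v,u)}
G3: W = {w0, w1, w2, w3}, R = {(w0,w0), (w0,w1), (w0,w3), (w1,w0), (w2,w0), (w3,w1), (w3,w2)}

G2

This is the axiom for partial functionality; its first-order frame correspondent is ∀x ∀y ∀z (Rxy ∧ Rxz → y = z).
G1: fails — 1 sees both 1 and 2.
G2: condition met.
G3: fails — w0 sees both w0 and w1.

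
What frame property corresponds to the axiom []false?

Emptiness of R

□⊥ is valid iff no world has any successor (otherwise □⊥ fails at any world with one).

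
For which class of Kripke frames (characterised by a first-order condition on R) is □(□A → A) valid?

This is the T□ axiom.
It corresponds to shift-reflexivity: ∀x ∀y (Rxy → Ryy).

shift-reflexivity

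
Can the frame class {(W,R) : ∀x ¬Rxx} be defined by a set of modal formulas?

Not modally definable

Any modally definable frame class is closed under surjective bounded morphisms.
The 3-cycle (worlds 0,1,2 with 0→1→2→0) is irreflexive, and the map sending every world to a single reflexive point • is a surjective bounded morphism (forth: every edge maps to (•,•); back: every world has a successor). So any modal formula valid on the 3-cycle is also valid on the reflexive point, which is not irreflexive.
So the class is not modally definable.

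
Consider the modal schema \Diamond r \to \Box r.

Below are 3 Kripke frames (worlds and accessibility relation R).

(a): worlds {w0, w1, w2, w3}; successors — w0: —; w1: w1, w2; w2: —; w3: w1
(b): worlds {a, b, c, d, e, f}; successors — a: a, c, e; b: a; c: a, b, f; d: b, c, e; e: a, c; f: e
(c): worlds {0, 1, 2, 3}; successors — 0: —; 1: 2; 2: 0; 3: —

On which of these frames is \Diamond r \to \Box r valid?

(c)

The schema corresponds to partial functionality: \forall x \forall y \forall z (Rxy \wedge Rxz \to y = z).
(a): fails — w1 sees both w1 and w2.
(b): fails — a sees both a and c.
(c): condition met.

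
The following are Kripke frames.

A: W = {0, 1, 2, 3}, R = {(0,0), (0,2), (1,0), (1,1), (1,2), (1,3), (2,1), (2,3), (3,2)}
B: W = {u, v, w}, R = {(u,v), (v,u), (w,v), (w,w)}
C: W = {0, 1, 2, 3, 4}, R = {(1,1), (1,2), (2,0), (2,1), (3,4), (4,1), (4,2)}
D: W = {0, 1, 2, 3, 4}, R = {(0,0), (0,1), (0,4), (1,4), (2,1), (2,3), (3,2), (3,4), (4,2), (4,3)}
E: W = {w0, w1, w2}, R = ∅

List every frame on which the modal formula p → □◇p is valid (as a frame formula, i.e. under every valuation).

E

The schema corresponds to symmetry: ∀x ∀y (Rxy → Ryx).
A: fails — R10 but not R01.
B: fails — Rwv but not Rvw.
C: fails — R34 but not R43.
D: fails — R01 but not R10.
E: condition met.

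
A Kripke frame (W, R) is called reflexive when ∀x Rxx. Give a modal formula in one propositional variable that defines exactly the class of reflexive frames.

□p → p

The condition is reflexivity. The T schema □p → p defines it.
Suppose □p→p is valid. At any x set V(p)={w : Rxw}. Then □p holds at x, so p holds at x, i.e. Rxx.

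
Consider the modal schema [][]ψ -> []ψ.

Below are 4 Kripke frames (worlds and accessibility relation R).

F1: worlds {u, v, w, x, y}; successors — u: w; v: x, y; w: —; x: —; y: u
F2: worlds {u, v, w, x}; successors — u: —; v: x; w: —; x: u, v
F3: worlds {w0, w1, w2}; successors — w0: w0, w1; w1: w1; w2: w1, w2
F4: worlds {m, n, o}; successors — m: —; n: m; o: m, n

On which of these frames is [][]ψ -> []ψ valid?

F3

This is the axiom for density; its first-order frame correspondent is forall x forall y (Rxy -> exists z (Rxz & Rzy)).
F1: fails — Ryu but no z with Ryz and Rzu.
F2: fails — Rxu but no z with Rxz and Rzu.
F3: condition met.
F4: fails — Rnm but no z with Rnz and Rzm.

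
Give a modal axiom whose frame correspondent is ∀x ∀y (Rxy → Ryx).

ψ → □◇ψ

This is symmetry; the standard corresponding axiom is B: ψ → □◇ψ.
Suppose ψ→□◇ψ is valid. Take Rxy and set V(ψ)={x}. Then ψ at x, so □◇ψ at x, so ◇ψ at y, so some z with Ryz has ψ; z=x, i.e. Ryx.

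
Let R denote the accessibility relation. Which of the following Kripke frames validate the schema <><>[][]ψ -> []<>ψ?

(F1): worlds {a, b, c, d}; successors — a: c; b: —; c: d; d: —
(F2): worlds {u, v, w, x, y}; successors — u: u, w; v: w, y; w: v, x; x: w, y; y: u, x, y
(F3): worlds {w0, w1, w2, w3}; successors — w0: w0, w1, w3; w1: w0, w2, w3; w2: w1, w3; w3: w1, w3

The schema corresponds to a generalized confluence (Geach) condition: forall x forall y forall z ((x R^2 y & xRz) -> exists w (y R^2 w & zRw)).
(F1): fails — aR²d, aRc but no w with dR²w and cRw.
(F2): fails — uR²w, uRw but no t with wR²t and wRt.
(F3): ✓.

(F3)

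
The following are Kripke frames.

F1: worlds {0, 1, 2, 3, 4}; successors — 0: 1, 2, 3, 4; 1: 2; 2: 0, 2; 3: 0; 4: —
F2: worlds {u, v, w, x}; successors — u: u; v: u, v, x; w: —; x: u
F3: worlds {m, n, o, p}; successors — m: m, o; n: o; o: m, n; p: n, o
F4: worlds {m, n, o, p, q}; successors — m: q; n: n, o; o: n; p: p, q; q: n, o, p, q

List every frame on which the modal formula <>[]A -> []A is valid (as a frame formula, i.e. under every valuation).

none

Frame correspondent (Sahlqvist): forall x forall y forall z (Rxy & Rxz -> Ryz) — i.e. the Euclidean property.
F1: fails — R02 and R01 but not R21.
F2: fails — Rvu and Rvv but not Ruv.
F3: fails — Rmo and Rmo but not Roo.
F4: fails — Rno and Rno but not Roo.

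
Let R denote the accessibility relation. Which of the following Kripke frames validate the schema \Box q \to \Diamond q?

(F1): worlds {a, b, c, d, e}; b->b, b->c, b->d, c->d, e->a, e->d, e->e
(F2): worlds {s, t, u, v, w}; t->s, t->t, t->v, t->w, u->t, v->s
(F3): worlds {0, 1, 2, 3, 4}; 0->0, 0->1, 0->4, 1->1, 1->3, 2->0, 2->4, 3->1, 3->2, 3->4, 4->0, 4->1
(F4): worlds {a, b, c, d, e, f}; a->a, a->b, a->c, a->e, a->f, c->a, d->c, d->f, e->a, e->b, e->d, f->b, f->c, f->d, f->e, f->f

(F3)

This is the axiom for seriality; its first-order frame correspondent is \forall x \exists y Rxy.
(F1): fails — world a has no successor.
(F2): fails — world s has no successor.
(F3): holds.
(F4): fails — world b has no successor.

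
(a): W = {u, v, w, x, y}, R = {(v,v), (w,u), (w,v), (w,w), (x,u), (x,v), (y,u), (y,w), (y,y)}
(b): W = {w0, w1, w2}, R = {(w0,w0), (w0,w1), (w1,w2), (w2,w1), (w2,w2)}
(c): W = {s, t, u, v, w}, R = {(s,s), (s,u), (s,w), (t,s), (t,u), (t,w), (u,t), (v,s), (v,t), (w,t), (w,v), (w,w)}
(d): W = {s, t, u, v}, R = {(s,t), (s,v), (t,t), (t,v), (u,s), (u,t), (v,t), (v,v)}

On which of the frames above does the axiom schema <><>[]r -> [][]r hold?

(d)

This is the axiom for a generalized confluence (Geach) condition; its first-order frame correspondent is forall x forall y forall z ((x R^2 y & x R^2 z) -> exists w (yRw & z = w)).
(a): fails — wR²u, wR²u but no t with uRt and u=t.
(b): fails — w0R²w0, w0R²w2 but no w with w0Rw and w2=w.
(c): fails — sR²s, sR²t but no w* with sRw* and t=w*.
(d): holds.
Valid on: (d).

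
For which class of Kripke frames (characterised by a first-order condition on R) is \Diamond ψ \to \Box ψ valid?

This schema is the CD axiom.
It corresponds to partial functionality: \forall x \forall y \forall z (Rxy \wedge Rxz \to y = z).

Partial functionality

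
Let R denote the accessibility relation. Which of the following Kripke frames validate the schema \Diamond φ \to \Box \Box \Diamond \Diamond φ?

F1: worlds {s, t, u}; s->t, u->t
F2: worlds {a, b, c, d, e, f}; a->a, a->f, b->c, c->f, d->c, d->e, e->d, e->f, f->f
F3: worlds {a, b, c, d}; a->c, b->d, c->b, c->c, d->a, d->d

F1

The schema corresponds to a generalized confluence (Geach) condition: \forall x \forall y \forall z ((xRy \wedge x R^2 z) \to \exists w (y = w \wedge z R^2 w)).
F1: condition met.
F2: fails — aRa, aR²f but no w with a=w and fR²w.
F3: fails — aRc, aR²b but no w with c=w and bR²w.
Valid on: F1.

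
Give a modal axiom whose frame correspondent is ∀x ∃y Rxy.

□p → ◇p

A defining formula is □p → ◇p (the D axiom).
Suppose □p→◇p is valid. At any x set V(p)=W. Then □p at x, so ◇p at x, so x has a successor.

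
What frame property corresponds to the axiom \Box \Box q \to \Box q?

This is the C4 axiom.
Its frame correspondent is density — \forall x \forall y (Rxy \to \exists z (Rxz \wedge Rzy)).

density: \forall x \forall y (Rxy \to \exists z (Rxz \wedge Rzy))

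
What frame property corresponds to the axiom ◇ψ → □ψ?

This is the CD axiom.
Its frame correspondent is partial functionality — ∀x ∀y ∀z (Rxy ∧ Rxz → y = z).

partial functionality: ∀x ∀y ∀z (Rxy ∧ Rxz → y = z)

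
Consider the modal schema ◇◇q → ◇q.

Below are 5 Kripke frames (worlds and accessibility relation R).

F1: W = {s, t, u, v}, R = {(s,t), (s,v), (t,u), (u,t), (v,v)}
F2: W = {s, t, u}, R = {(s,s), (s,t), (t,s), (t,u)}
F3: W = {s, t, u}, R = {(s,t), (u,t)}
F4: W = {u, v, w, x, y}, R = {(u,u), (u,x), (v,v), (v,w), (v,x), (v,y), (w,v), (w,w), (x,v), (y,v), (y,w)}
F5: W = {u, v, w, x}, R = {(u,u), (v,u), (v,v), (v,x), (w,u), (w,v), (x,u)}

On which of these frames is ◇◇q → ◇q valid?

F3

Frame correspondent (Sahlqvist): ∀x ∀y ∀z (Rxy ∧ Ryz → Rxz) — i.e. transitivity.
F1: fails — Rut and Rtu but not Ruu.
F2: fails — Rts and Rst but not Rtt.
F3: holds.
F4: fails — Rux and Rxv but not Ruv.
F5: fails — Rwv and Rvx but not Rwx.
Valid on: F3.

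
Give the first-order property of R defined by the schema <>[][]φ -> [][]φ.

forall x forall y forall z ((xRy & x R^2 z) -> exists w (y R^2 w & z = w))

This is a Sahlqvist (Geach-type) schema ◇^1□^2φ → □^2◇^0φ.
Minimal-valuation argument: fix x; take any y with xR^1y and any z with xR^2z. Set V(φ) to the set of worlds R-reachable from y in exactly 2 steps. Then □^2φ holds at y, so the antecedent holds at x; validity forces ◇^0φ at z, giving a w with zR^0w and yR^2w.
First-order correspondent: forall x forall y forall z ((xRy & x R^2 z) -> exists w (y R^2 w & z = w)).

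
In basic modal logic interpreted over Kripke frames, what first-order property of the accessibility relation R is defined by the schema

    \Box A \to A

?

reflexivity

Suppose □A→A is valid. At any x set V(A)={w : Rxw}. Then □A holds at x, so A holds at x, i.e. Rxx.
Conversely, on a frame with reflexivity the schema holds at every world under every valuation.
Frame condition: \forall x Rxx.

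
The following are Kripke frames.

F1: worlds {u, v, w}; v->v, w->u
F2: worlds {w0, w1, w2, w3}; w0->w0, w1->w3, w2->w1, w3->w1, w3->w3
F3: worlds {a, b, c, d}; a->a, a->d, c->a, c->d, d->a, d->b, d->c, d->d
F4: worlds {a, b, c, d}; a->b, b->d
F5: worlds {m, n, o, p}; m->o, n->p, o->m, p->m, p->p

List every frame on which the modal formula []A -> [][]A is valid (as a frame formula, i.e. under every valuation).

The schema corresponds to transitivity: forall x forall y forall z (Rxy & Ryz -> Rxz).
F1: ✓.
F2: fails — Rw1w3 and Rw3w1 but not Rw1w1.
F3: fails — Rcd and Rdc but not Rcc.
F4: fails — Rab and Rbd but not Rad.
F5: fails — Rom and Rmo but not Roo.
Valid on: F1.

F1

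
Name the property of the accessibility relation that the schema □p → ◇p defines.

This is the D axiom.
Its frame correspondent is seriality — ∀x ∃y Rxy.

seriality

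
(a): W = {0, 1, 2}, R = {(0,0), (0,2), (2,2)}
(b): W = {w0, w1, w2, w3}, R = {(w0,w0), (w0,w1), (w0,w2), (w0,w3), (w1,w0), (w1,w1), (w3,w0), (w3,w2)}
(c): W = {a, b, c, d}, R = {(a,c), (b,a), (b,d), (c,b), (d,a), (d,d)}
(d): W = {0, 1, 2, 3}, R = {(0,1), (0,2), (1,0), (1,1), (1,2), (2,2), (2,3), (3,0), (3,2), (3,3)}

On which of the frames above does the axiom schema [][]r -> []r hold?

The schema corresponds to density: forall x forall y (Rxy -> exists z (Rxz & Rzy)).
(a): condition met.
(b): condition met.
(c): fails — Rcb but no z with Rcz and Rzb.
(d): condition met.

(a), (b), (d)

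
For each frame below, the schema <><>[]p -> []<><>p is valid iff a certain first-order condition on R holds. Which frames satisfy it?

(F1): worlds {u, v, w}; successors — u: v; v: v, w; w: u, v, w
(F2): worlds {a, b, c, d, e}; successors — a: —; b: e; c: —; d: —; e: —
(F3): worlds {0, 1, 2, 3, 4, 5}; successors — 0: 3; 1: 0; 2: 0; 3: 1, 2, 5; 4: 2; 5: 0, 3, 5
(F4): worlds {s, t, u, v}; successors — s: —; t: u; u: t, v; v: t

This is the axiom for a generalized confluence (Geach) condition; its first-order frame correspondent is forall x forall y forall z ((x R^2 y & xRz) -> exists w (yRw & z R^2 w)).
(F1): ✓.
(F2): ✓.
(F3): fails — 3R²3, 3R1 but no w with 3Rw and 1R²w.
(F4): fails — uR²t, uRt but no w with tRw and tR²w.

(F1), (F2)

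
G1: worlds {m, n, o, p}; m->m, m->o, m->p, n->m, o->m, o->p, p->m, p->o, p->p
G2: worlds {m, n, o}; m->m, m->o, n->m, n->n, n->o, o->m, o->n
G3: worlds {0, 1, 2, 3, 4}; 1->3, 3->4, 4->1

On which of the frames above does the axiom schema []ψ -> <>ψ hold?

The schema corresponds to seriality: forall x exists y Rxy.
G1: holds.
G2: holds.
G3: fails — world 0 has no successor.
Valid on: G1, G2.

G1, G2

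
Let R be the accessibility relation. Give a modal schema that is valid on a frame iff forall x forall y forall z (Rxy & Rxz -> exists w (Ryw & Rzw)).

The condition is convergence. The .2 schema ◇□ψ → □◇ψ defines it.
Suppose ◇□ψ→□◇ψ is valid. Take Rxy, Rxz and set V(ψ)={w : Ryw}. Then □ψ at y so ◇□ψ at x, so □◇ψ at x, so ◇ψ at z, giving w with Rzw and Ryw.

◇□ψ → □◇ψ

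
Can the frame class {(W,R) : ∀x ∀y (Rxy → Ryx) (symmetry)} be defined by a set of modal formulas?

The condition is symmetry. A defining modal formula is p → □◇p.
Suppose p→□◇p is valid. Take Rxy and set V(p)={x}. Then p at x, so □◇p at x, so ◇p at y, so some z with Ryz has p; z=x, i.e. Ryx.

Yes, by p → □◇p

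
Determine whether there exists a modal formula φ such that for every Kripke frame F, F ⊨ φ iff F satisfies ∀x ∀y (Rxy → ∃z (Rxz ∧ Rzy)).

Yes — defined by □□q → □q

The condition is density. A defining modal formula is □□q → □q.
Suppose □□q→□q is valid. Take Rxy and set V(q)={w : xR²w}. Then □□q at x, so □q at x, so q at y, i.e. ∃z(Rxz∧Rzy).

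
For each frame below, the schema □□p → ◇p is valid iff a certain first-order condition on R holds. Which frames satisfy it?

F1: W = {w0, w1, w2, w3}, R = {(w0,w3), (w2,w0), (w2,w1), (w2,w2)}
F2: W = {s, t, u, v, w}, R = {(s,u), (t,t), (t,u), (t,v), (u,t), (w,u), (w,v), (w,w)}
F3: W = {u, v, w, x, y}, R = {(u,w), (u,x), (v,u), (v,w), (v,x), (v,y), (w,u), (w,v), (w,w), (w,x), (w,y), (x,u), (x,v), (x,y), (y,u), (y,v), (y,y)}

F3

The schema corresponds to a generalized confluence (Geach) condition: ∀x ∃w (xR²w ∧ xRw).
F1: fails — at w0 but no w with w0R²w and w0Rw.
F2: fails — at s but no w* with sR²w* and sRw*.
F3: ✓.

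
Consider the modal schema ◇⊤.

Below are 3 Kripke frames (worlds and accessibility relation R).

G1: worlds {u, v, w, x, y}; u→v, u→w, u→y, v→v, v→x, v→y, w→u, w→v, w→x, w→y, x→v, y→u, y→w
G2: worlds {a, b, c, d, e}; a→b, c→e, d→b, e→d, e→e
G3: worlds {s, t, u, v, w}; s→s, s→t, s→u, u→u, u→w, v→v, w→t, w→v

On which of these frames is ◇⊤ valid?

Frame correspondent (Sahlqvist): ∀x ∃y Rxy — i.e. seriality.
G1: condition met.
G2: fails — world b has no successor.
G3: fails — world t has no successor.
Valid on: G1.

G1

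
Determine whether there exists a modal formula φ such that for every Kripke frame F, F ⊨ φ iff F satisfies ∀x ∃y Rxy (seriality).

Yes: it is seriality, defined by the D schema □q → ◇q.
Suppose □q→◇q is valid. At any x set V(q)=W. Then □q at x, so ◇q at x, so x has a successor.

Yes, by □q → ◇q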